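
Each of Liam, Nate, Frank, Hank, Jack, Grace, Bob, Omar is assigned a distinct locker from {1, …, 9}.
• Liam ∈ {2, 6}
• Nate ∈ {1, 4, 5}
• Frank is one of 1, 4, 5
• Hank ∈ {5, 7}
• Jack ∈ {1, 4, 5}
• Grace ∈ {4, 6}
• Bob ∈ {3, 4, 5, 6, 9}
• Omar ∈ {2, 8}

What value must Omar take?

8

Nate, Frank, Jack between them cover only {1, 4, 5} — a naked triple. Remove those values from Hank, Grace, Bob.
Hank's domain is down to {7}, so Hank = 7.
Grace has just one choice, so Grace = 6. Strike 6 from Liam, Bob.
Liam has just one choice, so Liam = 2. Remove 2 from Omar.
So Omar = 8.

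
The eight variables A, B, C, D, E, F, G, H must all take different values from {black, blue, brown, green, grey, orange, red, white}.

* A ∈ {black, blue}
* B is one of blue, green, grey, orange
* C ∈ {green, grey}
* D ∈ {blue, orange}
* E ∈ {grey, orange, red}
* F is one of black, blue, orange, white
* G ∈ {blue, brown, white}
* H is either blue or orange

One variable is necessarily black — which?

A

Among the 8 variables, brown fits only G (and all 8 values in {black, blue, brown, green, grey, orange, red, white} must be used), so G = brown.
The 7 still-open variables draw from only 7 values {black, blue, green, grey, orange, red, white}, so each is used; only E can be red, hence E = red.
Among the 6 still-open variables, white fits only F (and all 6 values in {black, blue, green, grey, orange, white} must be used), so F = white.
The 5 still-open variables draw from only 5 values {black, blue, green, grey, orange}, so each is used; only A can be black, hence A = black.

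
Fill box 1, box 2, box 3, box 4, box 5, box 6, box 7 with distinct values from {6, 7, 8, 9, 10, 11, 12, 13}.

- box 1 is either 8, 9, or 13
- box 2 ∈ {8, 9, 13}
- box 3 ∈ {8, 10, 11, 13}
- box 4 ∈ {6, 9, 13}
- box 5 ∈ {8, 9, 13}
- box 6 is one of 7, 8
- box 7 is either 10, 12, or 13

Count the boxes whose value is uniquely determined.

2

box 1, box 2, box 5 share exactly the 3 values {8, 9, 13}; by pigeonhole those values go to them, so strike 8, 9, 13 from box 3, box 4, box 6, box 7.
box 4's domain is down to {6}, so box 4 = 6.
box 6 has just one choice, so box 6 = 7.
Determined: box 4=6, box 6=7. The other boxes each still have more than one consistent value. That makes 2.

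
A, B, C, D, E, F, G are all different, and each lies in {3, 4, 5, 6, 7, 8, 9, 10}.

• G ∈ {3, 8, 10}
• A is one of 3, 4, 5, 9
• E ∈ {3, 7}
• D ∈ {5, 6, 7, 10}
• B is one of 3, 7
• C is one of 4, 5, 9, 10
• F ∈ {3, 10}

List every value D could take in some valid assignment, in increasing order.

B and E share exactly the 2 values {3, 7}; by pigeonhole those values go to them, so strike 3, 7 from A, D, F, G.
F's domain is down to {10}, so F = 10. Remove 10 from C, D, G.
G must be 8 (only option left).
No further eliminations apply; D can still be any of 5, 6.

5, 6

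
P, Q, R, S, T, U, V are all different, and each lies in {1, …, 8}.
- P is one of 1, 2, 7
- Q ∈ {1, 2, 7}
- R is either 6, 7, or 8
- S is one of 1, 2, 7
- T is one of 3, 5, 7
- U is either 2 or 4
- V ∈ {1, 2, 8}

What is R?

6

P, Q, S between them cover only {1, 2, 7} — a naked triple. Remove those values from R, T, U, V.
That leaves U = 4.
That leaves V = 8. Strike 8 from R.
So R = 6.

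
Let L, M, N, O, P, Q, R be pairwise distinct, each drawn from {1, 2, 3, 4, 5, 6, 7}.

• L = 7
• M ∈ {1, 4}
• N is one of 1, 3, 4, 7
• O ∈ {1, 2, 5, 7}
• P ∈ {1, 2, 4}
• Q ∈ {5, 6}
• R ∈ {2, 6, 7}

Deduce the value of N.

L has just one choice, so L = 7. Remove 7 from N, O, R.
The 6 still-open variables draw from only 6 values {1, 2, 3, 4, 5, 6}, so each is used; only N can be 3, hence N = 3.

3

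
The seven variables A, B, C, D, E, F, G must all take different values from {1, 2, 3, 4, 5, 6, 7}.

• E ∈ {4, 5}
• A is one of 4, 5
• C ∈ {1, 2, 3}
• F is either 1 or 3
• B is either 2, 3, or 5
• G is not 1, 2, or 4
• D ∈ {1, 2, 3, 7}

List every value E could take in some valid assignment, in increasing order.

Among the 7 variables, 6 fits only G (and all 7 values in {1, 2, 3, 4, 5, 6, 7} must be used), so G = 6.
The 6 still-open variables draw from only 6 values {1, 2, 3, 4, 5, 7}, so each is used; only D can be 7, hence D = 7.
A and E between them cover only {4, 5} — a naked pair. Remove those values from B.
No further eliminations apply; E can still be any of 4, 5.

4, 5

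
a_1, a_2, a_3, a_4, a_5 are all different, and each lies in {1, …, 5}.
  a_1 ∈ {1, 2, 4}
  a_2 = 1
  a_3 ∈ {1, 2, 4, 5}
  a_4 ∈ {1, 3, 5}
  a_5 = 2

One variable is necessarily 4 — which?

a_2's domain is down to {1}, so a_2 = 1. Eliminate 1 elsewhere: a_1, a_3, a_4.
That leaves a_5 = 2. Remove 2 from a_1, a_3.
So 4 goes to a_1.

a_1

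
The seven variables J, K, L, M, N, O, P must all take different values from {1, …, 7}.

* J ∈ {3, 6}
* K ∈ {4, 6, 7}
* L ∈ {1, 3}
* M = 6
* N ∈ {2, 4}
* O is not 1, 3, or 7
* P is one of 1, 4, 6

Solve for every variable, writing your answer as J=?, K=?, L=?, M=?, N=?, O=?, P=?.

J=3, K=7, L=1, M=6, N=2, O=5, P=4

M must be 6 (only option left). Remove 6 from J, K, O, P.
J's domain is down to {3}, so J = 3. Strike 3 from L.
That leaves L = 1. Strike 1 from P.
P has just one choice, so P = 4. So K, N, O can't be 4.
That leaves K = 7.
N has just one choice, so N = 2. Strike 2 from O.
O's domain is down to {5}, so O = 5.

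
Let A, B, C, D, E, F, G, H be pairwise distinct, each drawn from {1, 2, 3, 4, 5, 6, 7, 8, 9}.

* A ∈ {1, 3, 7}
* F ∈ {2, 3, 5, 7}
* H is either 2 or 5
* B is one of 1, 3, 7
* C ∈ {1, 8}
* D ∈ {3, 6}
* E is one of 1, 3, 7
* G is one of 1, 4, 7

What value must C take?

8

The 8 variables together cover exactly {1, 2, 3, 4, 5, 6, 7, 8} — 8 values for 8 variables — and 4 appears only in G's list, so G = 4.
The 7 still-open variables draw from only 7 values {1, 2, 3, 5, 6, 7, 8}, so each is used; only D can be 6, hence D = 6.
Among the 6 still-open variables, 8 fits only C (and all 6 values in {1, 2, 3, 5, 7, 8} must be used), so C = 8.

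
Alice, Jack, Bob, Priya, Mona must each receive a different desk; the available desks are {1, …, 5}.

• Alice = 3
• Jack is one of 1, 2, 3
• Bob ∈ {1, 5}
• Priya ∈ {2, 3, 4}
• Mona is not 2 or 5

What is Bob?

Alice has just one choice, so Alice = 3. Strike 3 from Jack, Priya, Mona.
The 4 still-open variables together cover exactly {1, 2, 4, 5} — 4 values for 4 variables — and 5 appears only in Bob's list, so Bob = 5.

5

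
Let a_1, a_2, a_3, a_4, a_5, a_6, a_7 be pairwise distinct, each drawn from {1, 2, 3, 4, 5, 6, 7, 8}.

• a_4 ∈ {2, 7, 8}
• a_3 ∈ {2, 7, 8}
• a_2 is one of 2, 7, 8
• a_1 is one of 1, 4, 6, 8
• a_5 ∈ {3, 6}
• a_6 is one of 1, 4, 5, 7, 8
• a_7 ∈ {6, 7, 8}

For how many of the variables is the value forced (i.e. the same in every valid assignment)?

a_2, a_3, a_4 share exactly the 3 values {2, 7, 8}; by pigeonhole those values go to them, so strike 2, 7, 8 from a_1, a_6, a_7.
a_7 has just one choice, so a_7 = 6. Strike 6 from a_1, a_5.
a_5 has just one choice, so a_5 = 3.
Determined: a_5=3, a_7=6. The other variables each still have more than one consistent value. That makes 2.

2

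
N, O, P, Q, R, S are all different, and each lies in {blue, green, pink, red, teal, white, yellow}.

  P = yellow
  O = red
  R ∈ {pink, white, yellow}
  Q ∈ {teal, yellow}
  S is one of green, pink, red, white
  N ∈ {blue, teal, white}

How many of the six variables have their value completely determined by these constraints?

O has just one choice, so O = red. Strike red from S.
P must be yellow (only option left). So Q, R can't be yellow.
Q's domain is down to {teal}, so Q = teal. Eliminate teal elsewhere: N.
Determined: O=red, P=yellow, Q=teal. The other variables each still have more than one consistent value. That makes 3.

3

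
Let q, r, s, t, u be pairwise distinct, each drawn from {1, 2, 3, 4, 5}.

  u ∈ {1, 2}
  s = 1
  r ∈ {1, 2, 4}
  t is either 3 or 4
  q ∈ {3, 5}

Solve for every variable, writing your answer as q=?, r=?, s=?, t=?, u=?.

s must be 1 (only option left). Remove 1 from r, u.
u's domain is down to {2}, so u = 2. Remove 2 from r.
r's domain is down to {4}, so r = 4. Strike 4 from t.
That leaves t = 3. Remove 3 from q.
q must be 5 (only option left).

q=5, r=4, s=1, t=3, u=2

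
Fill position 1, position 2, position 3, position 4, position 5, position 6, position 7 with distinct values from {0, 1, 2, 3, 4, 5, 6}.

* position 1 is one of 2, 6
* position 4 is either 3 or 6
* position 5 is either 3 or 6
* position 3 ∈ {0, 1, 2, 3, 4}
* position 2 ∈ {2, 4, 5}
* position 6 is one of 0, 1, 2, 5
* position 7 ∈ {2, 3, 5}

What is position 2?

4

position 4 and position 5 between them cover only {3, 6} — a naked pair. Remove those values from position 1, position 3, position 7.
That leaves position 1 = 2. So position 2, position 3, position 6, position 7 can't be 2.
position 7 must be 5 (only option left). Strike 5 from position 2, position 6.
So position 2 = 4.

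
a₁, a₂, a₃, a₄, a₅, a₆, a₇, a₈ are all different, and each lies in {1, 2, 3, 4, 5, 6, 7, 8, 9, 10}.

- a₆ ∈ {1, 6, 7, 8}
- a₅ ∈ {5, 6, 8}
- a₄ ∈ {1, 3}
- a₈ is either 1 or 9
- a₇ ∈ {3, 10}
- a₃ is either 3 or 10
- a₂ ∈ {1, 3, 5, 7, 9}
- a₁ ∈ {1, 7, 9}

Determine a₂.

5

a₃ and a₇ share exactly the 2 values {3, 10}; by pigeonhole those values go to them, so strike 3, 10 from a₂, a₄.
a₄'s domain is down to {1}, so a₄ = 1. Remove 1 from a₁, a₂, a₆, a₈.
a₈ has just one choice, so a₈ = 9. So a₁, a₂ can't be 9.
a₁'s domain is down to {7}, so a₁ = 7. Eliminate 7 elsewhere: a₂, a₆.
So a₂ = 5.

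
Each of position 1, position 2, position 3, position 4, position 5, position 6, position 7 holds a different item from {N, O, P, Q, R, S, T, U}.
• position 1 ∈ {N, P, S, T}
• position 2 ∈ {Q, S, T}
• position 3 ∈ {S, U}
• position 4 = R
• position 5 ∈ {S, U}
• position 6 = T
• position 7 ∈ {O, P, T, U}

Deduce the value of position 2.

Q

position 4's domain is down to {R}, so position 4 = R.
position 6 has just one choice, so position 6 = T. So position 1, position 2, position 7 can't be T.
The 2 variables position 3 and position 5 are confined to {S, U}, which locks those values in; drop them from position 1, position 2, position 7.
So position 2 = Q.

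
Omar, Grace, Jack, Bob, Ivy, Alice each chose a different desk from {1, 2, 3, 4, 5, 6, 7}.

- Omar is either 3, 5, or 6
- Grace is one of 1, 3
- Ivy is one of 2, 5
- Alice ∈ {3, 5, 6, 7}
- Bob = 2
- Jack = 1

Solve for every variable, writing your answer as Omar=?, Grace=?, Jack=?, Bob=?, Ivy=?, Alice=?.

Omar=6, Grace=3, Jack=1, Bob=2, Ivy=5, Alice=7

Jack must be 1 (only option left). Eliminate 1 elsewhere: Grace.
That leaves Bob = 2. Eliminate 2 elsewhere: Ivy.
That leaves Ivy = 5. Remove 5 from Omar, Alice.
That leaves Grace = 3. Eliminate 3 elsewhere: Omar, Alice.
That leaves Omar = 6. Eliminate 6 elsewhere: Alice.
Alice's domain is down to {7}, so Alice = 7.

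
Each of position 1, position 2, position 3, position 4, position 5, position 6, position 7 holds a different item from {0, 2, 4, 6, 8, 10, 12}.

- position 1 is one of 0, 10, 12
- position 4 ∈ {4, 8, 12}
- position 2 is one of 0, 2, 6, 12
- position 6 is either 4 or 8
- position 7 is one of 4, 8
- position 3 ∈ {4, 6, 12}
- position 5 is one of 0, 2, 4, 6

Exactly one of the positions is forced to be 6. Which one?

The 7 variables draw from only 7 values {0, 2, 4, 6, 8, 10, 12}, so each is used; only position 1 can be 10, hence position 1 = 10.
position 6 and position 7 share exactly the 2 values {4, 8}; by pigeonhole those values go to them, so strike 4, 8 from position 3, position 4, position 5.
position 4's domain is down to {12}, so position 4 = 12. Eliminate 12 elsewhere: position 2, position 3.
So 6 goes to position 3.

position 3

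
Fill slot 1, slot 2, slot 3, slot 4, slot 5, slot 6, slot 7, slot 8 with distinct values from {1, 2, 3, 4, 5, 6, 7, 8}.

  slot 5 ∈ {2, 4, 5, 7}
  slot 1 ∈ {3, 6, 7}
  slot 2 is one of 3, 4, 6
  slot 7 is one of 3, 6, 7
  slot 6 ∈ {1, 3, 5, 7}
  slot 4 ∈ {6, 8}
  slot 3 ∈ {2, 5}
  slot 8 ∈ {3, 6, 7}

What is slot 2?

The 8 variables together cover exactly {1, 2, 3, 4, 5, 6, 7, 8} — 8 values for 8 variables — and 1 appears only in slot 6's list, so slot 6 = 1.
The 7 still-open variables together cover exactly {2, 3, 4, 5, 6, 7, 8} — 7 values for 7 variables — and 8 appears only in slot 4's list, so slot 4 = 8.
slot 1, slot 7, slot 8 between them cover only {3, 6, 7} — a naked triple. Remove those values from slot 2, slot 5.
So slot 2 = 4.

4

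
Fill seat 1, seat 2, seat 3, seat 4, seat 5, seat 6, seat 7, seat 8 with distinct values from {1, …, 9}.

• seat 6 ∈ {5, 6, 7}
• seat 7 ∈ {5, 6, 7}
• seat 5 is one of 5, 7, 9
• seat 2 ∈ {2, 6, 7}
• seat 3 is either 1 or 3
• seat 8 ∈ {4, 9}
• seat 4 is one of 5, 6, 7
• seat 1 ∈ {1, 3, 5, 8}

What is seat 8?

The 3 variables seat 4, seat 6, seat 7 are confined to {5, 6, 7}, which locks those values in; drop them from seat 1, seat 2, seat 5.
That leaves seat 2 = 2.
seat 5 must be 9 (only option left). Remove 9 from seat 8.
So seat 8 = 4.

4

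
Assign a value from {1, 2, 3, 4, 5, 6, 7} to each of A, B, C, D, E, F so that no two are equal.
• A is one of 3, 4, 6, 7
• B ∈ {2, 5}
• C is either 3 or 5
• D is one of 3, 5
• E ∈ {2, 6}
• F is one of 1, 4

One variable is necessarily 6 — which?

The 2 variables C and D are confined to {3, 5}, which locks those values in; drop them from A, B.
B has just one choice, so B = 2. Strike 2 from E.
So 6 goes to E.

E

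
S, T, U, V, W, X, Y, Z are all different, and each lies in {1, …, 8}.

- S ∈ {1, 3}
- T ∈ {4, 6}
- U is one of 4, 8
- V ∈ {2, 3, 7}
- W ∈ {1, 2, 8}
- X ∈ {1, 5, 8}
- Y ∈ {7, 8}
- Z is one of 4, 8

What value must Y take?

7

The 8 variables draw from only 8 values {1, 2, 3, 4, 5, 6, 7, 8}, so each is used; only X can be 5, hence X = 5.
The 7 still-open variables together cover exactly {1, 2, 3, 4, 6, 7, 8} — 7 values for 7 variables — and 6 appears only in T's list, so T = 6.
U and Z between them cover only {4, 8} — a naked pair. Remove those values from W, Y.
So Y = 7.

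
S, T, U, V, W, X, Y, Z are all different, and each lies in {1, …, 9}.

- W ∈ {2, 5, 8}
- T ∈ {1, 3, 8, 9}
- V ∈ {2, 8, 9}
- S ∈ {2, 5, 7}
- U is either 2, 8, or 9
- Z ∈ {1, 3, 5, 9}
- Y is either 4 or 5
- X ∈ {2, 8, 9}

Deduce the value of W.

5

The 8 variables together cover exactly {1, 2, 3, 4, 5, 7, 8, 9} — 8 values for 8 variables — and 4 appears only in Y's list, so Y = 4.
The 7 still-open variables draw from only 7 values {1, 2, 3, 5, 7, 8, 9}, so each is used; only S can be 7, hence S = 7.
U, V, X between them cover only {2, 8, 9} — a naked triple. Remove those values from T, W, Z.
So W = 5.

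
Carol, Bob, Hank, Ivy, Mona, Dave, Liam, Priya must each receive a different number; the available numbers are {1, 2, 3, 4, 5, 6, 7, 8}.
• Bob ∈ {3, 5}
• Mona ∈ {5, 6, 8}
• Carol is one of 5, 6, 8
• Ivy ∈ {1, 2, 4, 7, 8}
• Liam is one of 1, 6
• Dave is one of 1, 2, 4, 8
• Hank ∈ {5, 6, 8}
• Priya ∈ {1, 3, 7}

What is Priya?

7

The 3 variables Carol, Hank, Mona are confined to {5, 6, 8}, which locks those values in; drop them from Bob, Ivy, Dave, Liam.
Bob's domain is down to {3}, so Bob = 3. Eliminate 3 elsewhere: Priya.
That leaves Liam = 1. Eliminate 1 elsewhere: Ivy, Dave, Priya.
So Priya = 7.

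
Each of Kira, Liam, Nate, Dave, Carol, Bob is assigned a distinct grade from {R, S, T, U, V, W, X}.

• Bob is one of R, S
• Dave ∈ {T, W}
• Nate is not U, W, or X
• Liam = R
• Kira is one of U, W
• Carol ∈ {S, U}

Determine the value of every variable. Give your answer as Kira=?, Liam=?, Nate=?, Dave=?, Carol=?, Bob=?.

Kira=W, Liam=R, Nate=V, Dave=T, Carol=U, Bob=S

Liam must be R (only option left). Eliminate R elsewhere: Nate, Bob.
Bob must be S (only option left). Strike S from Nate, Carol.
Carol has just one choice, so Carol = U. Eliminate U elsewhere: Kira.
Kira must be W (only option left). Remove W from Dave.
Dave's domain is down to {T}, so Dave = T. Strike T from Nate.
Nate must be V (only option left).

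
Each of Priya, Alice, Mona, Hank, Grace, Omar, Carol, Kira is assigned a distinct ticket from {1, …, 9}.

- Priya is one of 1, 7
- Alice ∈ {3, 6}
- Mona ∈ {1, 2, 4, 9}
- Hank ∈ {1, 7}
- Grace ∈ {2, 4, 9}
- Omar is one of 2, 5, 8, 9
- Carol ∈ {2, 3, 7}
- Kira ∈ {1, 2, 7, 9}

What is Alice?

Priya and Hank share exactly the 2 values {1, 7}; by pigeonhole those values go to them, so strike 1, 7 from Mona, Carol, Kira.
Mona, Grace, Kira between them cover only {2, 4, 9} — a naked triple. Remove those values from Omar, Carol.
Carol has just one choice, so Carol = 3. So Alice can't be 3.
So Alice = 6.

6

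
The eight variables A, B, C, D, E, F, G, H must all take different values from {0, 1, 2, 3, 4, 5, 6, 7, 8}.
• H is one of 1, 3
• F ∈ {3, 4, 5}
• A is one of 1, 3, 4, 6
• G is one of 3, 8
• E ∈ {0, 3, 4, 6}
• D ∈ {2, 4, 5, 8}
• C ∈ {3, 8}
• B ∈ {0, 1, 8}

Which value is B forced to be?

The 8 variables together cover exactly {0, 1, 2, 3, 4, 5, 6, 8} — 8 values for 8 variables — and 2 appears only in D's list, so D = 2.
The 7 still-open variables draw from only 7 values {0, 1, 3, 4, 5, 6, 8}, so each is used; only F can be 5, hence F = 5.
The 2 variables C and G are confined to {3, 8}, which locks those values in; drop them from A, B, E, H.
That leaves H = 1. Strike 1 from A, B.
So B = 0.

0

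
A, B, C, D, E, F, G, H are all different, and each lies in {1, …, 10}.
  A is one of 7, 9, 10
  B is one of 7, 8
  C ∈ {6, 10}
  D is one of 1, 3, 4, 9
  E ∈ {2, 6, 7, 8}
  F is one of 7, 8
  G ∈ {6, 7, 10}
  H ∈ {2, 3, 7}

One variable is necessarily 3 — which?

H

B and F share exactly the 2 values {7, 8}; by pigeonhole those values go to them, so strike 7, 8 from A, E, G, H.
C and G share exactly the 2 values {6, 10}; by pigeonhole those values go to them, so strike 6, 10 from A, E.
A has just one choice, so A = 9. Strike 9 from D.
That leaves E = 2. Strike 2 from H.
So 3 goes to H.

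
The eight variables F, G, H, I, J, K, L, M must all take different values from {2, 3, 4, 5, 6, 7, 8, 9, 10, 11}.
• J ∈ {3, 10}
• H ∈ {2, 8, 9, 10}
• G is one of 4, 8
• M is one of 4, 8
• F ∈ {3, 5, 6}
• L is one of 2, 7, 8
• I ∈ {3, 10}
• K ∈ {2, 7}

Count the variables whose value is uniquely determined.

1

G and M between them cover only {4, 8} — a naked pair. Remove those values from H, L.
I and J share exactly the 2 values {3, 10}; by pigeonhole those values go to them, so strike 3, 10 from F, H.
K and L between them cover only {2, 7} — a naked pair. Remove those values from H.
H has just one choice, so H = 9.
Determined: H=9. The other variables each still have more than one consistent value. That makes 1.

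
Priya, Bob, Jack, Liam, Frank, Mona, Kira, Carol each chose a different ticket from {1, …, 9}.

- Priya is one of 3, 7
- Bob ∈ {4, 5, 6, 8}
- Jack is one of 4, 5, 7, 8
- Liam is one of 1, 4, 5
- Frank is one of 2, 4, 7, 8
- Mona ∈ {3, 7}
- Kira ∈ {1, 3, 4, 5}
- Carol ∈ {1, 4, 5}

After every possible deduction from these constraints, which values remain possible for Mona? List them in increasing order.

3, 7

The 8 variables draw from only 8 values {1, 2, 3, 4, 5, 6, 7, 8}, so each is used; only Frank can be 2, hence Frank = 2.
Among the 7 still-open variables, 6 fits only Bob (and all 7 values in {1, 3, 4, 5, 6, 7, 8} must be used), so Bob = 6.
The 6 still-open variables draw from only 6 values {1, 3, 4, 5, 7, 8}, so each is used; only Jack can be 8, hence Jack = 8.
The 2 variables Priya and Mona are confined to {3, 7}, which locks those values in; drop them from Kira.
No further eliminations apply; Mona can still be any of 3, 7.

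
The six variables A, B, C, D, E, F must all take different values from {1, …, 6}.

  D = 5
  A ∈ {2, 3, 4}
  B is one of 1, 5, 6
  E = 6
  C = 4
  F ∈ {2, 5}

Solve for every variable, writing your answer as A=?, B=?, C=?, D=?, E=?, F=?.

A=3, B=1, C=4, D=5, E=6, F=2

C must be 4 (only option left). Eliminate 4 elsewhere: A.
D's domain is down to {5}, so D = 5. So B, F can't be 5.
E's domain is down to {6}, so E = 6. So B can't be 6.
F's domain is down to {2}, so F = 2. Strike 2 from A.
A must be 3 (only option left).
B must be 1 (only option left).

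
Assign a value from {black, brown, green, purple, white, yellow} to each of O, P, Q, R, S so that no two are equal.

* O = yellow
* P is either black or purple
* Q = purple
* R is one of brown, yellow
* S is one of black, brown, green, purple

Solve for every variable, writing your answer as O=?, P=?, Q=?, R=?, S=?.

O=yellow, P=black, Q=purple, R=brown, S=green

O has just one choice, so O = yellow. Eliminate yellow elsewhere: R.
That leaves Q = purple. Eliminate purple elsewhere: P, S.
R's domain is down to {brown}, so R = brown. So S can't be brown.
P has just one choice, so P = black. Remove black from S.
S's domain is down to {green}, so S = green.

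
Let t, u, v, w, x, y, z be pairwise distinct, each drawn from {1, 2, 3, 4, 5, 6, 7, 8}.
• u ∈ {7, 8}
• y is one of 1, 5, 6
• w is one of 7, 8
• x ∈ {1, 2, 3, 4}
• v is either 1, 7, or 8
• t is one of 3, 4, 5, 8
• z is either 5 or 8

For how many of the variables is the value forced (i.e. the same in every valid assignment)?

3

u and w between them cover only {7, 8} — a naked pair. Remove those values from t, v, z.
v has just one choice, so v = 1. Strike 1 from x, y.
z's domain is down to {5}, so z = 5. Strike 5 from t, y.
y's domain is down to {6}, so y = 6.
Determined: v=1, y=6, z=5. The other variables each still have more than one consistent value. That makes 3.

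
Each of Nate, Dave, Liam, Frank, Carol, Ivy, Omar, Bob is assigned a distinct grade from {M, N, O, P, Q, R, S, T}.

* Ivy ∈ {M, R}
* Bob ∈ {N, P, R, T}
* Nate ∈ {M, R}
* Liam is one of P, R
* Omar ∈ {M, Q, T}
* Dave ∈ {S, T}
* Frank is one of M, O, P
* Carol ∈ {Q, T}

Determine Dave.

S

The 8 variables together cover exactly {M, N, O, P, Q, R, S, T} — 8 values for 8 variables — and N appears only in Bob's list, so Bob = N.
The 7 still-open variables together cover exactly {M, O, P, Q, R, S, T} — 7 values for 7 variables — and O appears only in Frank's list, so Frank = O.
Among the 6 still-open variables, P fits only Liam (and all 6 values in {M, P, Q, R, S, T} must be used), so Liam = P.
The 5 still-open variables together cover exactly {M, Q, R, S, T} — 5 values for 5 variables — and S appears only in Dave's list, so Dave = S.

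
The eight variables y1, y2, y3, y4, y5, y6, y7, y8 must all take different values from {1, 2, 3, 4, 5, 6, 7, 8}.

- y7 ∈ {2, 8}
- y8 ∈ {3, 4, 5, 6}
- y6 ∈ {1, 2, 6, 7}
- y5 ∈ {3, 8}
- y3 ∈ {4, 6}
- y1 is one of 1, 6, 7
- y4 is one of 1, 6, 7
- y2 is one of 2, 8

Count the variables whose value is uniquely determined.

3

The 8 variables together cover exactly {1, 2, 3, 4, 5, 6, 7, 8} — 8 values for 8 variables — and 5 appears only in y8's list, so y8 = 5.
The 7 still-open variables draw from only 7 values {1, 2, 3, 4, 6, 7, 8}, so each is used; only y5 can be 3, hence y5 = 3.
Among the 6 still-open variables, 4 fits only y3 (and all 6 values in {1, 2, 4, 6, 7, 8} must be used), so y3 = 4.
The 2 variables y2 and y7 are confined to {2, 8}, which locks those values in; drop them from y6.
Determined: y3=4, y5=3, y8=5. The other variables each still have more than one consistent value. That makes 3.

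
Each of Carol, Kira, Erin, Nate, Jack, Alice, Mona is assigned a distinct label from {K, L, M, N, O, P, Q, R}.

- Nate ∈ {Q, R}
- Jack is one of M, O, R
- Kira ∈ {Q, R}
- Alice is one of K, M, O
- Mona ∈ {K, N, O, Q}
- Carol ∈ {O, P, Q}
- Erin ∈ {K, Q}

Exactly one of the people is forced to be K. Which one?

The 7 variables together cover exactly {K, M, N, O, P, Q, R} — 7 values for 7 variables — and N appears only in Mona's list, so Mona = N.
Among the 6 still-open variables, P fits only Carol (and all 6 values in {K, M, O, P, Q, R} must be used), so Carol = P.
Kira and Nate share exactly the 2 values {Q, R}; by pigeonhole those values go to them, so strike Q, R from Erin, Jack.

Erin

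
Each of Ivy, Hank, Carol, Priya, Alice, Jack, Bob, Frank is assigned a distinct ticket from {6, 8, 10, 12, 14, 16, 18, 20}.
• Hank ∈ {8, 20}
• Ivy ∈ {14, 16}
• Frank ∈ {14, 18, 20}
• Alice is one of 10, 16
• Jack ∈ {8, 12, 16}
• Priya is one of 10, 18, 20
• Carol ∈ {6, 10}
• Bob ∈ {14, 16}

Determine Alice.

Among the 8 variables, 6 fits only Carol (and all 8 values in {6, 8, 10, 12, 14, 16, 18, 20} must be used), so Carol = 6.
Among the 7 still-open variables, 12 fits only Jack (and all 7 values in {8, 10, 12, 14, 16, 18, 20} must be used), so Jack = 12.
The 6 still-open variables together cover exactly {8, 10, 14, 16, 18, 20} — 6 values for 6 variables — and 8 appears only in Hank's list, so Hank = 8.
Ivy and Bob between them cover only {14, 16} — a naked pair. Remove those values from Alice, Frank.
So Alice = 10.

10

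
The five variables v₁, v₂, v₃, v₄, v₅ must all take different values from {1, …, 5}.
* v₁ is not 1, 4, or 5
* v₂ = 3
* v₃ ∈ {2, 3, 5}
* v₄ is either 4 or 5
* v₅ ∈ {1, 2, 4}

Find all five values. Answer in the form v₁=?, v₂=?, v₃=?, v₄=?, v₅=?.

v₂ must be 3 (only option left). Eliminate 3 elsewhere: v₁, v₃.
That leaves v₁ = 2. Strike 2 from v₃, v₅.
v₃'s domain is down to {5}, so v₃ = 5. Strike 5 from v₄.
That leaves v₄ = 4. So v₅ can't be 4.
v₅'s domain is down to {1}, so v₅ = 1.

v₁=2, v₂=3, v₃=5, v₄=4, v₅=1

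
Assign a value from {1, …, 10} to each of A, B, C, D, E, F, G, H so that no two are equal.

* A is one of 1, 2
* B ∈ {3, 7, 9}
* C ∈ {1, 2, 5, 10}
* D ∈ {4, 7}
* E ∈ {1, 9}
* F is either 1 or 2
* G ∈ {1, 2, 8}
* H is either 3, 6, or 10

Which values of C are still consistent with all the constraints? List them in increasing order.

5, 10

A and F share exactly the 2 values {1, 2}; by pigeonhole those values go to them, so strike 1, 2 from C, E, G.
E's domain is down to {9}, so E = 9. Remove 9 from B.
G must be 8 (only option left).
No further eliminations apply; C can still be any of 5, 10.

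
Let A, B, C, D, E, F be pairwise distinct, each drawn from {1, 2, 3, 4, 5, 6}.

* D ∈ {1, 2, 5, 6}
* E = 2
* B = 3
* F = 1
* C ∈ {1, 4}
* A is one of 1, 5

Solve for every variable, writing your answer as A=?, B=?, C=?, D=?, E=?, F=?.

B has just one choice, so B = 3.
That leaves E = 2. So D can't be 2.
F must be 1 (only option left). Strike 1 from A, C, D.
A must be 5 (only option left). Strike 5 from D.
That leaves C = 4.
D's domain is down to {6}, so D = 6.

A=5, B=3, C=4, D=6, E=2, F=1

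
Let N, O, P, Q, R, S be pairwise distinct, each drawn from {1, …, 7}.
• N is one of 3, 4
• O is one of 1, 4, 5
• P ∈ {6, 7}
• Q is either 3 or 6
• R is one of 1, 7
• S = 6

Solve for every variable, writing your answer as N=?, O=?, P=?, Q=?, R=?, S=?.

S's domain is down to {6}, so S = 6. Strike 6 from P, Q.
P has just one choice, so P = 7. Eliminate 7 elsewhere: R.
Q must be 3 (only option left). Remove 3 from N.
R's domain is down to {1}, so R = 1. Strike 1 from O.
N's domain is down to {4}, so N = 4. Strike 4 from O.
O must be 5 (only option left).

N=4, O=5, P=7, Q=3, R=1, S=6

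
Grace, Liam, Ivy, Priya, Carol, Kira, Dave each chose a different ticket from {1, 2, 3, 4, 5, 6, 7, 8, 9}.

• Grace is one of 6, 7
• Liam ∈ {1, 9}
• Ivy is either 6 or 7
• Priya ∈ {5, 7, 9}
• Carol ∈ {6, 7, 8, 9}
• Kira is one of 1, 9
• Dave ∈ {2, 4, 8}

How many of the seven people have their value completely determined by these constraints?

2

Grace and Ivy share exactly the 2 values {6, 7}; by pigeonhole those values go to them, so strike 6, 7 from Priya, Carol.
Liam and Kira share exactly the 2 values {1, 9}; by pigeonhole those values go to them, so strike 1, 9 from Priya, Carol.
That leaves Priya = 5.
Carol has just one choice, so Carol = 8. Strike 8 from Dave.
Determined: Priya=5, Carol=8. The other people each still have more than one consistent value. That makes 2.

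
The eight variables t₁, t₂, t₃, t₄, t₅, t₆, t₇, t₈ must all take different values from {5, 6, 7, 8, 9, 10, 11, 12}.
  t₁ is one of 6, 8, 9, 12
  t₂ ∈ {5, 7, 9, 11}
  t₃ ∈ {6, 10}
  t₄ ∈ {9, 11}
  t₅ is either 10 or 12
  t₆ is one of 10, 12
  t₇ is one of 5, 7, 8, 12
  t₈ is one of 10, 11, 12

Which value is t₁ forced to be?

t₅ and t₆ share exactly the 2 values {10, 12}; by pigeonhole those values go to them, so strike 10, 12 from t₁, t₃, t₇, t₈.
t₃ has just one choice, so t₃ = 6. Strike 6 from t₁.
t₈ must be 11 (only option left). So t₂, t₄ can't be 11.
t₄'s domain is down to {9}, so t₄ = 9. Strike 9 from t₁, t₂.
So t₁ = 8.

8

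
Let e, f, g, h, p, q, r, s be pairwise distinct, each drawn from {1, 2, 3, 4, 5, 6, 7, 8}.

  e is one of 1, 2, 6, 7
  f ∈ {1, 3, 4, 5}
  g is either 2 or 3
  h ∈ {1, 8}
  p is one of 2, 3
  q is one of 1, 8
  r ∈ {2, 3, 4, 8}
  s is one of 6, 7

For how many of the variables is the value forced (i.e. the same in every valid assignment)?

The 8 variables draw from only 8 values {1, 2, 3, 4, 5, 6, 7, 8}, so each is used; only f can be 5, hence f = 5.
Among the 7 still-open variables, 4 fits only r (and all 7 values in {1, 2, 3, 4, 6, 7, 8} must be used), so r = 4.
g and p between them cover only {2, 3} — a naked pair. Remove those values from e.
The 2 variables h and q are confined to {1, 8}, which locks those values in; drop them from e.
Determined: f=5, r=4. The other variables each still have more than one consistent value. That makes 2.

2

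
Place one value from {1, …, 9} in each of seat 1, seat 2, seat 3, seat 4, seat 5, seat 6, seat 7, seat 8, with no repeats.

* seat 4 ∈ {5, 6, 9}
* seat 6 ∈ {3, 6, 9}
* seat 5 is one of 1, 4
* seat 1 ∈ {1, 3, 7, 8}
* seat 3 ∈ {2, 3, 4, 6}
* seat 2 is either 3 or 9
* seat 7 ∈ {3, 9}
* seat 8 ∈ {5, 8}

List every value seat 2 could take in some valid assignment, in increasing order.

3, 9

The 2 variables seat 2 and seat 7 are confined to {3, 9}, which locks those values in; drop them from seat 1, seat 3, seat 4, seat 6.
seat 6 must be 6 (only option left). Remove 6 from seat 3, seat 4.
seat 4 has just one choice, so seat 4 = 5. So seat 8 can't be 5.
seat 8 must be 8 (only option left). Remove 8 from seat 1.
No further eliminations apply; seat 2 can still be any of 3, 9.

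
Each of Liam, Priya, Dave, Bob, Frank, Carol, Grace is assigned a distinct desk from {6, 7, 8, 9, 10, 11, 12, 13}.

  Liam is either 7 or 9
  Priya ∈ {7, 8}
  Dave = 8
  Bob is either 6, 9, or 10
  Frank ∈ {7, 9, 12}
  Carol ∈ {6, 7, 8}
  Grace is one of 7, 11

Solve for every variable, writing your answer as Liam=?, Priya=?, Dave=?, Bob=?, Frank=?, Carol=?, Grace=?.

Dave must be 8 (only option left). Strike 8 from Priya, Carol.
Priya must be 7 (only option left). So Liam, Frank, Carol, Grace can't be 7.
Carol has just one choice, so Carol = 6. Strike 6 from Bob.
That leaves Grace = 11.
Liam's domain is down to {9}, so Liam = 9. Remove 9 from Bob, Frank.
Bob must be 10 (only option left).
That leaves Frank = 12.

Liam=9, Priya=7, Dave=8, Bob=10, Frank=12, Carol=6, Grace=11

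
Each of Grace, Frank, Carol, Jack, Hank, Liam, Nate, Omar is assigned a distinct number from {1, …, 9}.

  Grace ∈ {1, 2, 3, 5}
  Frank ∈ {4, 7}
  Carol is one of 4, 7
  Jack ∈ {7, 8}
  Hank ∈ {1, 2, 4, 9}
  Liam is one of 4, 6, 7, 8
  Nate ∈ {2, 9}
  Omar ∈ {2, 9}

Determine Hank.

Frank and Carol between them cover only {4, 7} — a naked pair. Remove those values from Jack, Hank, Liam.
Jack has just one choice, so Jack = 8. Remove 8 from Liam.
Liam's domain is down to {6}, so Liam = 6.
The 2 variables Nate and Omar are confined to {2, 9}, which locks those values in; drop them from Grace, Hank.
So Hank = 1.

1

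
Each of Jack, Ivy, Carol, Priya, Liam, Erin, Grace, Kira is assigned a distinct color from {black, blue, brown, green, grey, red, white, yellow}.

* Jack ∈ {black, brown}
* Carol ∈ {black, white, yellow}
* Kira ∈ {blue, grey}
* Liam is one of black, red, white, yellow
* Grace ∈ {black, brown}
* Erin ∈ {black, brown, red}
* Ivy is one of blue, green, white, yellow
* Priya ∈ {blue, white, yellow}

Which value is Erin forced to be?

red

The 8 variables draw from only 8 values {black, blue, brown, green, grey, red, white, yellow}, so each is used; only Ivy can be green, hence Ivy = green.
The 7 still-open variables together cover exactly {black, blue, brown, grey, red, white, yellow} — 7 values for 7 variables — and grey appears only in Kira's list, so Kira = grey.
The 6 still-open variables together cover exactly {black, blue, brown, red, white, yellow} — 6 values for 6 variables — and blue appears only in Priya's list, so Priya = blue.
Jack and Grace share exactly the 2 values {black, brown}; by pigeonhole those values go to them, so strike black, brown from Carol, Liam, Erin.
So Erin = red.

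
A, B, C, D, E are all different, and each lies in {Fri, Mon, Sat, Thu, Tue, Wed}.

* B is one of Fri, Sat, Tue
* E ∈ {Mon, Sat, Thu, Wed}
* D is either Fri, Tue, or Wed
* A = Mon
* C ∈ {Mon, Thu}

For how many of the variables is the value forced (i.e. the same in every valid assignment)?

A must be Mon (only option left). Strike Mon from C, E.
C must be Thu (only option left). Remove Thu from E.
Determined: A=Mon, C=Thu. The other variables each still have more than one consistent value. That makes 2.

2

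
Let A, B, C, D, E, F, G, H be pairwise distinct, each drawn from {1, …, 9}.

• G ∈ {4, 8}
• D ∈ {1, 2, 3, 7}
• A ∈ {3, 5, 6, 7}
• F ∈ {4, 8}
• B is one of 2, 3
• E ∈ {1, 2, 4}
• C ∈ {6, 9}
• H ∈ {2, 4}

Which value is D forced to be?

F and G share exactly the 2 values {4, 8}; by pigeonhole those values go to them, so strike 4, 8 from E, H.
H must be 2 (only option left). Eliminate 2 elsewhere: B, D, E.
B must be 3 (only option left). Eliminate 3 elsewhere: A, D.
E has just one choice, so E = 1. Remove 1 from D.
So D = 7.

7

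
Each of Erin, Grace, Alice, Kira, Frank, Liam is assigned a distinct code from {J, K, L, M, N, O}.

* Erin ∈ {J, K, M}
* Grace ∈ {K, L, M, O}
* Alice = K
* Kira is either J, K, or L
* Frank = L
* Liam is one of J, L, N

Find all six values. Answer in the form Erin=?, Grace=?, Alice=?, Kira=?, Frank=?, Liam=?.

Alice has just one choice, so Alice = K. Strike K from Erin, Grace, Kira.
Frank must be L (only option left). Strike L from Grace, Kira, Liam.
Kira must be J (only option left). So Erin, Liam can't be J.
Liam's domain is down to {N}, so Liam = N.
Erin has just one choice, so Erin = M. So Grace can't be M.
Grace must be O (only option left).

Erin=M, Grace=O, Alice=K, Kira=J, Frank=L, Liam=N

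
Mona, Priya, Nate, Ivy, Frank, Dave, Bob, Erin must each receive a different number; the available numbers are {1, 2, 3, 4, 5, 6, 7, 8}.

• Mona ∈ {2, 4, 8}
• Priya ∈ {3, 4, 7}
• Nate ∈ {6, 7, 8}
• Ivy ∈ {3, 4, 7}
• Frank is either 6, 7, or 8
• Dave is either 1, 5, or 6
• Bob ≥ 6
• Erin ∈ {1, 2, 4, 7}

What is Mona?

The 8 variables together cover exactly {1, 2, 3, 4, 5, 6, 7, 8} — 8 values for 8 variables — and 5 appears only in Dave's list, so Dave = 5.
The 7 still-open variables together cover exactly {1, 2, 3, 4, 6, 7, 8} — 7 values for 7 variables — and 1 appears only in Erin's list, so Erin = 1.
The 6 still-open variables together cover exactly {2, 3, 4, 6, 7, 8} — 6 values for 6 variables — and 2 appears only in Mona's list, so Mona = 2.

2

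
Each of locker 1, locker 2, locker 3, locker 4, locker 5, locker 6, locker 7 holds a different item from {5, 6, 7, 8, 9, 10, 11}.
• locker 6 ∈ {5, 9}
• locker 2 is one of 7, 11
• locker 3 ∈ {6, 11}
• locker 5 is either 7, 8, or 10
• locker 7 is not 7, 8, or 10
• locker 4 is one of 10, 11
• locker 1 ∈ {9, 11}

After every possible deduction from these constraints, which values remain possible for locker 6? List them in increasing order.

5, 9

The 7 variables together cover exactly {5, 6, 7, 8, 9, 10, 11} — 7 values for 7 variables — and 8 appears only in locker 5's list, so locker 5 = 8.
The 6 still-open variables draw from only 6 values {5, 6, 7, 9, 10, 11}, so each is used; only locker 2 can be 7, hence locker 2 = 7.
The 5 still-open variables draw from only 5 values {5, 6, 9, 10, 11}, so each is used; only locker 4 can be 10, hence locker 4 = 10.
No further eliminations apply; locker 6 can still be any of 5, 9.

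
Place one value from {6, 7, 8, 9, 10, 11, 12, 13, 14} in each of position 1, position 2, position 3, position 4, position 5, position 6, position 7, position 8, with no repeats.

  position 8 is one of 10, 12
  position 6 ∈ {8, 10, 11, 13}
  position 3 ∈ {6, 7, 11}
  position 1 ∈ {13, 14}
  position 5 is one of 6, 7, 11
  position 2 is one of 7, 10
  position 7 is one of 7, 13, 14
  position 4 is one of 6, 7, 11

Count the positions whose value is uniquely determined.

3

Among the 8 variables, 8 fits only position 6 (and all 8 values in {6, 7, 8, 10, 11, 12, 13, 14} must be used), so position 6 = 8.
The 7 still-open variables together cover exactly {6, 7, 10, 11, 12, 13, 14} — 7 values for 7 variables — and 12 appears only in position 8's list, so position 8 = 12.
Among the 6 still-open variables, 10 fits only position 2 (and all 6 values in {6, 7, 10, 11, 13, 14} must be used), so position 2 = 10.
position 3, position 4, position 5 share exactly the 3 values {6, 7, 11}; by pigeonhole those values go to them, so strike 6, 7, 11 from position 7.
Determined: position 2=10, position 6=8, position 8=12. The other positions each still have more than one consistent value. That makes 3.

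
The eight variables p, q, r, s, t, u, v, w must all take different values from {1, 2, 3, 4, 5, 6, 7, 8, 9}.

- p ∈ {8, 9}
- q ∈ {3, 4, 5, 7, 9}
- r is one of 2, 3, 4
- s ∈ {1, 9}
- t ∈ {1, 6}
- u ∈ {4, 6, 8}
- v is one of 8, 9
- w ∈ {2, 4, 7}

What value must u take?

4

p and v between them cover only {8, 9} — a naked pair. Remove those values from q, s, u.
That leaves s = 1. Strike 1 from t.
t must be 6 (only option left). Eliminate 6 elsewhere: u.
So u = 4.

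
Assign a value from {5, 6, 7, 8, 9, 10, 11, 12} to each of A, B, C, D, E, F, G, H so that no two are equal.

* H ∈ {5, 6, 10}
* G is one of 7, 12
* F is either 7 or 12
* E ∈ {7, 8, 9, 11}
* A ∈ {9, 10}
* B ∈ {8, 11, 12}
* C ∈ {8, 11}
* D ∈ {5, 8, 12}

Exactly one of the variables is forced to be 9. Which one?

E

The 8 variables draw from only 8 values {5, 6, 7, 8, 9, 10, 11, 12}, so each is used; only H can be 6, hence H = 6.
The 7 still-open variables together cover exactly {5, 7, 8, 9, 10, 11, 12} — 7 values for 7 variables — and 5 appears only in D's list, so D = 5.
Among the 6 still-open variables, 10 fits only A (and all 6 values in {7, 8, 9, 10, 11, 12} must be used), so A = 10.
The 5 still-open variables together cover exactly {7, 8, 9, 11, 12} — 5 values for 5 variables — and 9 appears only in E's list, so E = 9.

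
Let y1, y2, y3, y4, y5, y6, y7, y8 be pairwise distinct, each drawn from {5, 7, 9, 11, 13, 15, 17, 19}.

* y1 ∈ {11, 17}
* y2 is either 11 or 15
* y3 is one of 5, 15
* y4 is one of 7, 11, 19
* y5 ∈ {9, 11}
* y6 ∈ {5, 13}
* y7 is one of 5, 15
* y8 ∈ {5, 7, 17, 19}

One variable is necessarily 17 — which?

Among the 8 variables, 9 fits only y5 (and all 8 values in {5, 7, 9, 11, 13, 15, 17, 19} must be used), so y5 = 9.
The 7 still-open variables draw from only 7 values {5, 7, 11, 13, 15, 17, 19}, so each is used; only y6 can be 13, hence y6 = 13.
y3 and y7 share exactly the 2 values {5, 15}; by pigeonhole those values go to them, so strike 5, 15 from y2, y8.
That leaves y2 = 11. Eliminate 11 elsewhere: y1, y4.
So 17 goes to y1.

y1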